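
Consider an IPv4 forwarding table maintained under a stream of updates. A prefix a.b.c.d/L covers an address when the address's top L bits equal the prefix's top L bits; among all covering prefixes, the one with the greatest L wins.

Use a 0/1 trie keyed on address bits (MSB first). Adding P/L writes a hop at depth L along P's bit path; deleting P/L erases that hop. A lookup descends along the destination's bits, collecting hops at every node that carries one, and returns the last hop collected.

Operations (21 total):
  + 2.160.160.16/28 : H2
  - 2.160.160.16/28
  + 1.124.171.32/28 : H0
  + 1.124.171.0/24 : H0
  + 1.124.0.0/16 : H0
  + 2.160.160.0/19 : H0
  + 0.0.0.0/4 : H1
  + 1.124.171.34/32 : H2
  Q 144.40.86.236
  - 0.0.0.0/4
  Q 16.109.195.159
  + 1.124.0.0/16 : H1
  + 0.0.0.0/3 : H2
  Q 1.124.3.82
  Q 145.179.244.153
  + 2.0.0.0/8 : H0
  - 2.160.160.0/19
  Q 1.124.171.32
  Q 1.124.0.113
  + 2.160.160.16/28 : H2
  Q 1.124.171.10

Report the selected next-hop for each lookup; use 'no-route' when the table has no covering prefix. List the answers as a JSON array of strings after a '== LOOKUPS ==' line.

Process each operation:
  + 2.160.160.16/28 (H2) depth=28
  del 2.160.160.16/28 (clear depth 28)
  + 1.124.171.32/28 (H0) depth=28
  + 1.124.171.0/24 (H0) depth=24
  + 1.124.0.0/16 (H0) depth=16
  + 2.160.160.0/19 (H0) depth=19
  + 0.0.0.0/4 (H1) depth=4
  + 1.124.171.34/32 (H2) depth=32
  lookup 144.40.86.236: bits ε walk d0:- -> no-route
  del 0.0.0.0/4 (clear depth 4)
  lookup 16.109.195.159: bits 000 walk d0:-→d1:-→d2:-→d3:- -> no-route
  + 1.124.0.0/16 (H1) depth=16
  + 0.0.0.0/3 (H2) depth=3
  lookup 1.124.3.82: bits 0000000101111100 walk d0:-→d1:-→d2:-→d3:H2→d4:-→d5:-→d6:-→d7:-→d8:-→d9:-→d10:-→d11:-→d12:-→d13:-→d14:-→d15:-→d16:H1 -> H1
  lookup 145.179.244.153: bits ε walk d0:- -> no-route
  + 2.0.0.0/8 (H0) depth=8
  del 2.160.160.0/19 (clear depth 19)
  lookup 1.124.171.32: bits 000000010111110010101011001000 walk d0:-→d1:-→d2:-→d3:H2→d4:-→d5:-→d6:-→d7:-→d8:-→d9:-→d10:-→d11:-→d12:-→d13:-→d14:-→d15:-→d16:H1→d17:-→d18:-→d19:-→d20:-→d21:-→d22:-→d23:-→d24:H0→d25:-→d26:-→d27:-→d28:H0→d29:-→d30:- -> H0
  lookup 1.124.0.113: bits 0000000101111100 walk d0:-→d1:-→d2:-→d3:H2→d4:-→d5:-→d6:-→d7:-→d8:-→d9:-→d10:-→d11:-→d12:-→d13:-→d14:-→d15:-→d16:H1 -> H1
  + 2.160.160.16/28 (H2) depth=28
  lookup 1.124.171.10: bits 00000001011111001010101100 walk d0:-→d1:-→d2:-→d3:H2→d4:-→d5:-→d6:-→d7:-→d8:-→d9:-→d10:-→d11:-→d12:-→d13:-→d14:-→d15:-→d16:H1→d17:-→d18:-→d19:-→d20:-→d21:-→d22:-→d23:-→d24:H0→d25:-→d26:- -> H0

== LOOKUPS ==
["no-route","no-route","H1","no-route","H0","H1","H0"]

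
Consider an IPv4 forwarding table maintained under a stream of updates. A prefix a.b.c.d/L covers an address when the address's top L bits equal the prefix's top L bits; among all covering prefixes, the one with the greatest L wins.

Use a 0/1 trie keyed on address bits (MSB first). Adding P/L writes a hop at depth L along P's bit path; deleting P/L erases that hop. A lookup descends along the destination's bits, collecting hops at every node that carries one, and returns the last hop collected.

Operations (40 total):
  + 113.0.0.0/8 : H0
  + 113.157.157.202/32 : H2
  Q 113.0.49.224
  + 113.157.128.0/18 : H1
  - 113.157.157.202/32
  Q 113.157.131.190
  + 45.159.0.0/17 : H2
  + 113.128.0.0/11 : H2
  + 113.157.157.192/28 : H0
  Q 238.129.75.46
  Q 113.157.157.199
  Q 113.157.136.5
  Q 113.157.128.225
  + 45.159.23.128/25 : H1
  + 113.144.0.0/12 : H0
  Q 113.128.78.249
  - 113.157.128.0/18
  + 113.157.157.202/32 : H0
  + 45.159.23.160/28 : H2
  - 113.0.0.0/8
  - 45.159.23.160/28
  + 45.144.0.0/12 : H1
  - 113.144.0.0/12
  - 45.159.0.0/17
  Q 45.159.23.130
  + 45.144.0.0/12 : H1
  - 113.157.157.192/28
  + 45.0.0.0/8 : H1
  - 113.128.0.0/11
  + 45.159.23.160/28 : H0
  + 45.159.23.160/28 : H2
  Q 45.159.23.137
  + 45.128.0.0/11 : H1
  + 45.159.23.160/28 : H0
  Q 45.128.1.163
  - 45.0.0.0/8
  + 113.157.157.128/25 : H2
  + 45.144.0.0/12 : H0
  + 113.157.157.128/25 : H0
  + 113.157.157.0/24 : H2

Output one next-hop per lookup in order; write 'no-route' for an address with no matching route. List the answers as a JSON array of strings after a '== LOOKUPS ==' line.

Trace:
  + 113.0.0.0/8 (H0) depth=8
  + 113.157.157.202/32 (H2) depth=32
  ? 113.0.49.224  path d0:-→d1:-→d2:-→d3:-→d4:-→d5:-→d6:-→d7:-→d8:H0  best=H0
  + 113.157.128.0/18 (H1) depth=18
  - 113.157.157.202/32 clear@32
  ? 113.157.131.190  path d0:-→d1:-→d2:-→d3:-→d4:-→d5:-→d6:-→d7:-→d8:H0→d9:-→d10:-→d11:-→d12:-→d13:-→d14:-→d15:-→d16:-→d17:-→d18:H1→d19:-  best=H1
  + 45.159.0.0/17 (H2) depth=17
  + 113.128.0.0/11 (H2) depth=11
  + 113.157.157.192/28 (H0) depth=28
  ? 238.129.75.46  path d0:-  best=no-route
  ? 113.157.157.199  path d0:-→d1:-→d2:-→d3:-→d4:-→d5:-→d6:-→d7:-→d8:H0→d9:-→d10:-→d11:H2→d12:-→d13:-→d14:-→d15:-→d16:-→d17:-→d18:H1→d19:-→d20:-→d21:-→d22:-→d23:-→d24:-→d25:-→d26:-→d27:-→d28:H0  best=H0
  ? 113.157.136.5  path d0:-→d1:-→d2:-→d3:-→d4:-→d5:-→d6:-→d7:-→d8:H0→d9:-→d10:-→d11:H2→d12:-→d13:-→d14:-→d15:-→d16:-→d17:-→d18:H1→d19:-  best=H1
  ? 113.157.128.225  path d0:-→d1:-→d2:-→d3:-→d4:-→d5:-→d6:-→d7:-→d8:H0→d9:-→d10:-→d11:H2→d12:-→d13:-→d14:-→d15:-→d16:-→d17:-→d18:H1→d19:-  best=H1
  + 45.159.23.128/25 (H1) depth=25
  + 113.144.0.0/12 (H0) depth=12
  ? 113.128.78.249  path d0:-→d1:-→d2:-→d3:-→d4:-→d5:-→d6:-→d7:-→d8:H0→d9:-→d10:-→d11:H2  best=H2
  - 113.157.128.0/18 clear@18
  + 113.157.157.202/32 (H0) depth=32
  + 45.159.23.160/28 (H2) depth=28
  - 113.0.0.0/8 clear@8
  - 45.159.23.160/28 clear@28
  + 45.144.0.0/12 (H1) depth=12
  - 113.144.0.0/12 clear@12
  - 45.159.0.0/17 clear@17
  ? 45.159.23.130  path d0:-→d1:-→d2:-→d3:-→d4:-→d5:-→d6:-→d7:-→d8:-→d9:-→d10:-→d11:-→d12:H1→d13:-→d14:-→d15:-→d16:-→d17:-→d18:-→d19:-→d20:-→d21:-→d22:-→d23:-→d24:-→d25:H1→d26:-  best=H1
  + 45.144.0.0/12 (H1) depth=12
  - 113.157.157.192/28 clear@28
  + 45.0.0.0/8 (H1) depth=8
  - 113.128.0.0/11 clear@11
  + 45.159.23.160/28 (H0) depth=28
  + 45.159.23.160/28 (H2) depth=28
  ? 45.159.23.137  path d0:-→d1:-→d2:-→d3:-→d4:-→d5:-→d6:-→d7:-→d8:H1→d9:-→d10:-→d11:-→d12:H1→d13:-→d14:-→d15:-→d16:-→d17:-→d18:-→d19:-→d20:-→d21:-→d22:-→d23:-→d24:-→d25:H1→d26:-  best=H1
  + 45.128.0.0/11 (H1) depth=11
  + 45.159.23.160/28 (H0) depth=28
  ? 45.128.1.163  path d0:-→d1:-→d2:-→d3:-→d4:-→d5:-→d6:-→d7:-→d8:H1→d9:-→d10:-→d11:H1  best=H1
  - 45.0.0.0/8 clear@8
  + 113.157.157.128/25 (H2) depth=25
  + 45.144.0.0/12 (H0) depth=12
  + 113.157.157.128/25 (H0) depth=25
  + 113.157.157.0/24 (H2) depth=24

== LOOKUPS ==
["H0","H1","no-route","H0","H1","H1","H2","H1","H1","H1"]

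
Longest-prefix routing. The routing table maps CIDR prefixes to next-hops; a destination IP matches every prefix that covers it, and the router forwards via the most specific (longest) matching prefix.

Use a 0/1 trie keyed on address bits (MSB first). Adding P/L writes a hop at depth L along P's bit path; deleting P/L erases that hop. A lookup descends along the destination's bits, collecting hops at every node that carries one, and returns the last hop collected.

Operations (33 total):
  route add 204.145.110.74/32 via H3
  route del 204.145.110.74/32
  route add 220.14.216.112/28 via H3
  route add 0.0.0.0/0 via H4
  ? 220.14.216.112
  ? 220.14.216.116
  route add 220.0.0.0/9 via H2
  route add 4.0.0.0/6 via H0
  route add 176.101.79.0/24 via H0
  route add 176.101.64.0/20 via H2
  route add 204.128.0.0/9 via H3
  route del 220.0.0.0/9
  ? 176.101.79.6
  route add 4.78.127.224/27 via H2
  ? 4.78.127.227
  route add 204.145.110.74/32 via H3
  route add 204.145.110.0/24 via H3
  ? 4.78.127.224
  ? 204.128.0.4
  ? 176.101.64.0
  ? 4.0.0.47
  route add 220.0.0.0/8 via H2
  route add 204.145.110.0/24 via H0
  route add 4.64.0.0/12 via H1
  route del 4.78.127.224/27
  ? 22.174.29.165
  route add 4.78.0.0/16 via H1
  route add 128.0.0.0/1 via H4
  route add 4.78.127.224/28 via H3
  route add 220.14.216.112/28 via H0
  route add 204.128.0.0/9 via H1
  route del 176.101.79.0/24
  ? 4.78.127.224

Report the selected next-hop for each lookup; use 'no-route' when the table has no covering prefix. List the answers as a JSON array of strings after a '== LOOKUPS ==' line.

Process each operation:
  + 204.145.110.74/32 (H3) depth=32
  - 204.145.110.74/32 clear@32
  + 220.14.216.112/28 (H3) depth=28
  + 0.0.0.0/0 (H4) depth=0
  lookup 220.14.216.112: bits 1101110000001110110110000111 walk d0:H4→d1:-→d2:-→d3:-→d4:-→d5:-→d6:-→d7:-→d8:-→d9:-→d10:-→d11:-→d12:-→d13:-→d14:-→d15:-→d16:-→d17:-→d18:-→d19:-→d20:-→d21:-→d22:-→d23:-→d24:-→d25:-→d26:-→d27:-→d28:H3 -> H3
  lookup 220.14.216.116: bits 1101110000001110110110000111 walk d0:H4→d1:-→d2:-→d3:-→d4:-→d5:-→d6:-→d7:-→d8:-→d9:-→d10:-→d11:-→d12:-→d13:-→d14:-→d15:-→d16:-→d17:-→d18:-→d19:-→d20:-→d21:-→d22:-→d23:-→d24:-→d25:-→d26:-→d27:-→d28:H3 -> H3
  + 220.0.0.0/9 (H2) depth=9
  + 4.0.0.0/6 (H0) depth=6
  + 176.101.79.0/24 (H0) depth=24
  + 176.101.64.0/20 (H2) depth=20
  + 204.128.0.0/9 (H3) depth=9
  - 220.0.0.0/9 clear@9
  lookup 176.101.79.6: bits 101100000110010101001111 walk d0:H4→d1:-→d2:-→d3:-→d4:-→d5:-→d6:-→d7:-→d8:-→d9:-→d10:-→d11:-→d12:-→d13:-→d14:-→d15:-→d16:-→d17:-→d18:-→d19:-→d20:H2→d21:-→d22:-→d23:-→d24:H0 -> H0
  + 4.78.127.224/27 (H2) depth=27
  lookup 4.78.127.227: bits 000001000100111001111111111 walk d0:H4→d1:-→d2:-→d3:-→d4:-→d5:-→d6:H0→d7:-→d8:-→d9:-→d10:-→d11:-→d12:-→d13:-→d14:-→d15:-→d16:-→d17:-→d18:-→d19:-→d20:-→d21:-→d22:-→d23:-→d24:-→d25:-→d26:-→d27:H2 -> H2
  + 204.145.110.74/32 (H3) depth=32
  + 204.145.110.0/24 (H3) depth=24
  lookup 4.78.127.224: bits 000001000100111001111111111 walk d0:H4→d1:-→d2:-→d3:-→d4:-→d5:-→d6:H0→d7:-→d8:-→d9:-→d10:-→d11:-→d12:-→d13:-→d14:-→d15:-→d16:-→d17:-→d18:-→d19:-→d20:-→d21:-→d22:-→d23:-→d24:-→d25:-→d26:-→d27:H2 -> H2
  lookup 204.128.0.4: bits 11001100100 walk d0:H4→d1:-→d2:-→d3:-→d4:-→d5:-→d6:-→d7:-→d8:-→d9:H3→d10:-→d11:- -> H3
  lookup 176.101.64.0: bits 10110000011001010100 walk d0:H4→d1:-→d2:-→d3:-→d4:-→d5:-→d6:-→d7:-→d8:-→d9:-→d10:-→d11:-→d12:-→d13:-→d14:-→d15:-→d16:-→d17:-→d18:-→d19:-→d20:H2 -> H2
  lookup 4.0.0.47: bits 000001000 walk d0:H4→d1:-→d2:-→d3:-→d4:-→d5:-→d6:H0→d7:-→d8:-→d9:- -> H0
  + 220.0.0.0/8 (H2) depth=8
  + 204.145.110.0/24 (H0) depth=24
  + 4.64.0.0/12 (H1) depth=12
  - 4.78.127.224/27 clear@27
  lookup 22.174.29.165: bits 000 walk d0:H4→d1:-→d2:-→d3:- -> H4
  + 4.78.0.0/16 (H1) depth=16
  + 128.0.0.0/1 (H4) depth=1
  + 4.78.127.224/28 (H3) depth=28
  + 220.14.216.112/28 (H0) depth=28
  + 204.128.0.0/9 (H1) depth=9
  - 176.101.79.0/24 clear@24
  lookup 4.78.127.224: bits 0000010001001110011111111110 walk d0:H4→d1:-→d2:-→d3:-→d4:-→d5:-→d6:H0→d7:-→d8:-→d9:-→d10:-→d11:-→d12:H1→d13:-→d14:-→d15:-→d16:H1→d17:-→d18:-→d19:-→d20:-→d21:-→d22:-→d23:-→d24:-→d25:-→d26:-→d27:-→d28:H3 -> H3

== LOOKUPS ==
["H3","H3","H0","H2","H2","H3","H2","H0","H4","H3"]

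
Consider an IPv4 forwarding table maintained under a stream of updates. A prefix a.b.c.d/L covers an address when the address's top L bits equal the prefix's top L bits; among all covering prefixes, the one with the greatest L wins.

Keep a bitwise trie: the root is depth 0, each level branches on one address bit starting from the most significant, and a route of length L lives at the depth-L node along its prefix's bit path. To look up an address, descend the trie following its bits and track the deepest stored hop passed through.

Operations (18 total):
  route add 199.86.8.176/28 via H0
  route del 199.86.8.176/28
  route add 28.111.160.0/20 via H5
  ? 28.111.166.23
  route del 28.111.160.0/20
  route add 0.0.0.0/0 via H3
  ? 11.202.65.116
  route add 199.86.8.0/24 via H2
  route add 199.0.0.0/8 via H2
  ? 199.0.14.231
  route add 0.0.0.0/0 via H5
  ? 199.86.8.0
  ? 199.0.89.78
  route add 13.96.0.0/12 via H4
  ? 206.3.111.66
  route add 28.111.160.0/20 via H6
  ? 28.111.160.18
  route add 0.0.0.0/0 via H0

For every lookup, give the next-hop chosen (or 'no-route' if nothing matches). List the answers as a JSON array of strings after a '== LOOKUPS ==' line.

Apply in order:
  + 199.86.8.176/28 (H0) depth=28
  del 199.86.8.176/28 (clear depth 28)
  + 28.111.160.0/20 (H5) depth=20
  Q 28.111.166.23: descend 00011100011011111010 ; hops seen [H5] ; pick H5
  del 28.111.160.0/20 (clear depth 20)
  + 0.0.0.0/0 (H3) depth=0
  Q 11.202.65.116: descend 000 ; hops seen [H3] ; pick H3
  + 199.86.8.0/24 (H2) depth=24
  + 199.0.0.0/8 (H2) depth=8
  Q 199.0.14.231: descend 110001110 ; hops seen [H3,H2] ; pick H2
  + 0.0.0.0/0 (H5) depth=0
  Q 199.86.8.0: descend 110001110101011000001000 ; hops seen [H5,H2,H2] ; pick H2
  Q 199.0.89.78: descend 110001110 ; hops seen [H5,H2] ; pick H2
  + 13.96.0.0/12 (H4) depth=12
  Q 206.3.111.66: descend 1100 ; hops seen [H5] ; pick H5
  + 28.111.160.0/20 (H6) depth=20
  Q 28.111.160.18: descend 00011100011011111010 ; hops seen [H5,H6] ; pick H6
  + 0.0.0.0/0 (H0) depth=0

== LOOKUPS ==
["H5","H3","H2","H2","H2","H5","H6"]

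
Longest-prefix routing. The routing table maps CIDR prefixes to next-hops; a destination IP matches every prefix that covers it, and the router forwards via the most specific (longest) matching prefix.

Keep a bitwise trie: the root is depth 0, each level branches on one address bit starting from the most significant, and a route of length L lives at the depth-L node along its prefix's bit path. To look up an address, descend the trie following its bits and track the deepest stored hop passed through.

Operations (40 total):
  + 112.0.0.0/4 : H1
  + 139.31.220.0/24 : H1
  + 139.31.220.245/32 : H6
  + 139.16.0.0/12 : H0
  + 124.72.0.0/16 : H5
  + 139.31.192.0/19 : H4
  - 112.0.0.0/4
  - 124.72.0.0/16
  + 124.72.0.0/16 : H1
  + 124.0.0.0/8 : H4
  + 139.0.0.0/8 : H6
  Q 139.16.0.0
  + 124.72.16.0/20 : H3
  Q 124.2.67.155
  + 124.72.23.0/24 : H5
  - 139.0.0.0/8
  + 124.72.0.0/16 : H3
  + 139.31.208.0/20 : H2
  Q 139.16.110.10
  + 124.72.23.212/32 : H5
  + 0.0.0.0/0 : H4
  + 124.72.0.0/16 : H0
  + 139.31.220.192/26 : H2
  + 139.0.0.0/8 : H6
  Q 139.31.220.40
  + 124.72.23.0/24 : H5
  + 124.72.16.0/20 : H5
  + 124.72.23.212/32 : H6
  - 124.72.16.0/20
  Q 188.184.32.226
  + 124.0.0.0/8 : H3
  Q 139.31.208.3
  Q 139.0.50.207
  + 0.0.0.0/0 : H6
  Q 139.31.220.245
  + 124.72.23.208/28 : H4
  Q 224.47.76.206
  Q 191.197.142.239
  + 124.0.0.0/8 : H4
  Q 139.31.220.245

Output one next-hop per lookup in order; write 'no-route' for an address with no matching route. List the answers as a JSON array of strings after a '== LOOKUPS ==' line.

Trace:
  add 112.0.0.0/4 -> H1 at depth 4
  add 139.31.220.0/24 -> H1 at depth 24
  add 139.31.220.245/32 -> H6 at depth 32
  add 139.16.0.0/12 -> H0 at depth 12
  add 124.72.0.0/16 -> H5 at depth 16
  add 139.31.192.0/19 -> H4 at depth 19
  del 112.0.0.0/4 (clear depth 4)
  del 124.72.0.0/16 (clear depth 16)
  add 124.72.0.0/16 -> H1 at depth 16
  add 124.0.0.0/8 -> H4 at depth 8
  add 139.0.0.0/8 -> H6 at depth 8
  ? 139.16.0.0  path d0:-→d1:-→d2:-→d3:-→d4:-→d5:-→d6:-→d7:-→d8:H6→d9:-→d10:-→d11:-→d12:H0  best=H0
  add 124.72.16.0/20 -> H3 at depth 20
  ? 124.2.67.155  path d0:-→d1:-→d2:-→d3:-→d4:-→d5:-→d6:-→d7:-→d8:H4→d9:-  best=H4
  add 124.72.23.0/24 -> H5 at depth 24
  del 139.0.0.0/8 (clear depth 8)
  add 124.72.0.0/16 -> H3 at depth 16
  add 139.31.208.0/20 -> H2 at depth 20
  ? 139.16.110.10  path d0:-→d1:-→d2:-→d3:-→d4:-→d5:-→d6:-→d7:-→d8:-→d9:-→d10:-→d11:-→d12:H0  best=H0
  add 124.72.23.212/32 -> H5 at depth 32
  add 0.0.0.0/0 -> H4 at depth 0
  add 124.72.0.0/16 -> H0 at depth 16
  add 139.31.220.192/26 -> H2 at depth 26
  add 139.0.0.0/8 -> H6 at depth 8
  ? 139.31.220.40  path d0:H4→d1:-→d2:-→d3:-→d4:-→d5:-→d6:-→d7:-→d8:H6→d9:-→d10:-→d11:-→d12:H0→d13:-→d14:-→d15:-→d16:-→d17:-→d18:-→d19:H4→d20:H2→d21:-→d22:-→d23:-→d24:H1  best=H1
  add 124.72.23.0/24 -> H5 at depth 24
  add 124.72.16.0/20 -> H5 at depth 20
  add 124.72.23.212/32 -> H6 at depth 32
  del 124.72.16.0/20 (clear depth 20)
  ? 188.184.32.226  path d0:H4→d1:-→d2:-  best=H4
  add 124.0.0.0/8 -> H3 at depth 8
  ? 139.31.208.3  path d0:H4→d1:-→d2:-→d3:-→d4:-→d5:-→d6:-→d7:-→d8:H6→d9:-→d10:-→d11:-→d12:H0→d13:-→d14:-→d15:-→d16:-→d17:-→d18:-→d19:H4→d20:H2  best=H2
  ? 139.0.50.207  path d0:H4→d1:-→d2:-→d3:-→d4:-→d5:-→d6:-→d7:-→d8:H6→d9:-→d10:-→d11:-  best=H6
  add 0.0.0.0/0 -> H6 at depth 0
  ? 139.31.220.245  path d0:H6→d1:-→d2:-→d3:-→d4:-→d5:-→d6:-→d7:-→d8:H6→d9:-→d10:-→d11:-→d12:H0→d13:-→d14:-→d15:-→d16:-→d17:-→d18:-→d19:H4→d20:H2→d21:-→d22:-→d23:-→d24:H1→d25:-→d26:H2→d27:-→d28:-→d29:-→d30:-→d31:-→d32:H6  best=H6
  add 124.72.23.208/28 -> H4 at depth 28
  ? 224.47.76.206  path d0:H6→d1:-  best=H6
  ? 191.197.142.239  path d0:H6→d1:-→d2:-  best=H6
  add 124.0.0.0/8 -> H4 at depth 8
  ? 139.31.220.245  path d0:H6→d1:-→d2:-→d3:-→d4:-→d5:-→d6:-→d7:-→d8:H6→d9:-→d10:-→d11:-→d12:H0→d13:-→d14:-→d15:-→d16:-→d17:-→d18:-→d19:H4→d20:H2→d21:-→d22:-→d23:-→d24:H1→d25:-→d26:H2→d27:-→d28:-→d29:-→d30:-→d31:-→d32:H6  best=H6

== LOOKUPS ==
["H0","H4","H0","H1","H4","H2","H6","H6","H6","H6","H6"]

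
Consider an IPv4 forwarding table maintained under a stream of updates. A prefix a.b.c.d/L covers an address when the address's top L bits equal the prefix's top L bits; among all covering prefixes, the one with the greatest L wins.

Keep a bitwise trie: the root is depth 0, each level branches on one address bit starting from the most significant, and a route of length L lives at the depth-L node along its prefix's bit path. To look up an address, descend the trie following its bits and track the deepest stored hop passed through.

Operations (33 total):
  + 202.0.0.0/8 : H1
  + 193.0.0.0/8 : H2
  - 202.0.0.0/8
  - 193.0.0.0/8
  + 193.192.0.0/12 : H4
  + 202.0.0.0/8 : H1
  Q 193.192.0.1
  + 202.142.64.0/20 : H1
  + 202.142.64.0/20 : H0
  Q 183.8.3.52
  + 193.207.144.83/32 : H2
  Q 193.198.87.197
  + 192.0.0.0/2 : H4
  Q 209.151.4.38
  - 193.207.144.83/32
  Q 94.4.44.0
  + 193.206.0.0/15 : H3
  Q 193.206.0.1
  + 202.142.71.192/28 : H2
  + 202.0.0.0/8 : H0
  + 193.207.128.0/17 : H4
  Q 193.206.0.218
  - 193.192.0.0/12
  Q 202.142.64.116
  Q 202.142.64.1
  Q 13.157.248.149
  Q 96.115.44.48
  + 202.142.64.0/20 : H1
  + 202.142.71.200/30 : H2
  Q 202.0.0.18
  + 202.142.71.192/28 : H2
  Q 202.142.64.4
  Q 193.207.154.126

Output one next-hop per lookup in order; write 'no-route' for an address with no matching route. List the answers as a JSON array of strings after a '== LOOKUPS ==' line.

Process each operation:
  add 202.0.0.0/8 -> H1 at depth 8
  add 193.0.0.0/8 -> H2 at depth 8
  - 202.0.0.0/8 clear@8
  - 193.0.0.0/8 clear@8
  add 193.192.0.0/12 -> H4 at depth 12
  add 202.0.0.0/8 -> H1 at depth 8
  lookup 193.192.0.1: bits 110000011100 walk d0:-→d1:-→d2:-→d3:-→d4:-→d5:-→d6:-→d7:-→d8:-→d9:-→d10:-→d11:-→d12:H4 -> H4
  add 202.142.64.0/20 -> H1 at depth 20
  add 202.142.64.0/20 -> H0 at depth 20
  lookup 183.8.3.52: bits 1 walk d0:-→d1:- -> no-route
  add 193.207.144.83/32 -> H2 at depth 32
  lookup 193.198.87.197: bits 110000011100 walk d0:-→d1:-→d2:-→d3:-→d4:-→d5:-→d6:-→d7:-→d8:-→d9:-→d10:-→d11:-→d12:H4 -> H4
  add 192.0.0.0/2 -> H4 at depth 2
  lookup 209.151.4.38: bits 110 walk d0:-→d1:-→d2:H4→d3:- -> H4
  - 193.207.144.83/32 clear@32
  lookup 94.4.44.0: bits ε walk d0:- -> no-route
  add 193.206.0.0/15 -> H3 at depth 15
  lookup 193.206.0.1: bits 110000011100111 walk d0:-→d1:-→d2:H4→d3:-→d4:-→d5:-→d6:-→d7:-→d8:-→d9:-→d10:-→d11:-→d12:H4→d13:-→d14:-→d15:H3 -> H3
  add 202.142.71.192/28 -> H2 at depth 28
  add 202.0.0.0/8 -> H0 at depth 8
  add 193.207.128.0/17 -> H4 at depth 17
  lookup 193.206.0.218: bits 110000011100111 walk d0:-→d1:-→d2:H4→d3:-→d4:-→d5:-→d6:-→d7:-→d8:-→d9:-→d10:-→d11:-→d12:H4→d13:-→d14:-→d15:H3 -> H3
  - 193.192.0.0/12 clear@12
  lookup 202.142.64.116: bits 110010101000111001000 walk d0:-→d1:-→d2:H4→d3:-→d4:-→d5:-→d6:-→d7:-→d8:H0→d9:-→d10:-→d11:-→d12:-→d13:-→d14:-→d15:-→d16:-→d17:-→d18:-→d19:-→d20:H0→d21:- -> H0
  lookup 202.142.64.1: bits 110010101000111001000 walk d0:-→d1:-→d2:H4→d3:-→d4:-→d5:-→d6:-→d7:-→d8:H0→d9:-→d10:-→d11:-→d12:-→d13:-→d14:-→d15:-→d16:-→d17:-→d18:-→d19:-→d20:H0→d21:- -> H0
  lookup 13.157.248.149: bits ε walk d0:- -> no-route
  lookup 96.115.44.48: bits ε walk d0:- -> no-route
  add 202.142.64.0/20 -> H1 at depth 20
  add 202.142.71.200/30 -> H2 at depth 30
  lookup 202.0.0.18: bits 11001010 walk d0:-→d1:-→d2:H4→d3:-→d4:-→d5:-→d6:-→d7:-→d8:H0 -> H0
  add 202.142.71.192/28 -> H2 at depth 28
  lookup 202.142.64.4: bits 110010101000111001000 walk d0:-→d1:-→d2:H4→d3:-→d4:-→d5:-→d6:-→d7:-→d8:H0→d9:-→d10:-→d11:-→d12:-→d13:-→d14:-→d15:-→d16:-→d17:-→d18:-→d19:-→d20:H1→d21:- -> H1
  lookup 193.207.154.126: bits 11000001110011111001 walk d0:-→d1:-→d2:H4→d3:-→d4:-→d5:-→d6:-→d7:-→d8:-→d9:-→d10:-→d11:-→d12:-→d13:-→d14:-→d15:H3→d16:-→d17:H4→d18:-→d19:-→d20:- -> H4

== LOOKUPS ==
["H4","no-route","H4","H4","no-route","H3","H3","H0","H0","no-route","no-route","H0","H1","H4"]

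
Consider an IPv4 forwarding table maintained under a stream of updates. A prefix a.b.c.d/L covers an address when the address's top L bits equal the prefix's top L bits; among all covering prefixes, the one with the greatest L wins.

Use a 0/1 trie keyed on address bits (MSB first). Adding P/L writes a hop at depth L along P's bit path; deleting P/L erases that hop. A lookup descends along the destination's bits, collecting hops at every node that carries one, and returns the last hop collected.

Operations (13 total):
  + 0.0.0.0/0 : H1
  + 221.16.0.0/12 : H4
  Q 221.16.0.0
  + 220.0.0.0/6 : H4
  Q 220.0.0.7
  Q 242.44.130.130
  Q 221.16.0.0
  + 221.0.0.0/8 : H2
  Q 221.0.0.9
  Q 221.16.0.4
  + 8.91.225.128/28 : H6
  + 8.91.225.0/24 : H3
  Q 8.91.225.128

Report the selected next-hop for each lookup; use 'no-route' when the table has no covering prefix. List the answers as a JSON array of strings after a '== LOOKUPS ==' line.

Process each operation:
  + 0.0.0.0/0 (H1) depth=0
  + 221.16.0.0/12 (H4) depth=12
  Q 221.16.0.0: descend 110111010001 ; hops seen [H1,H4] ; pick H4
  + 220.0.0.0/6 (H4) depth=6
  Q 220.0.0.7: descend 1101110 ; hops seen [H1,H4] ; pick H4
  Q 242.44.130.130: descend 11 ; hops seen [H1] ; pick H1
  Q 221.16.0.0: descend 110111010001 ; hops seen [H1,H4,H4] ; pick H4
  + 221.0.0.0/8 (H2) depth=8
  Q 221.0.0.9: descend 11011101000 ; hops seen [H1,H4,H2] ; pick H2
  Q 221.16.0.4: descend 110111010001 ; hops seen [H1,H4,H2,H4] ; pick H4
  + 8.91.225.128/28 (H6) depth=28
  + 8.91.225.0/24 (H3) depth=24
  Q 8.91.225.128: descend 0000100001011011111000011000 ; hops seen [H1,H3,H6] ; pick H6

== LOOKUPS ==
["H4","H4","H1","H4","H2","H4","H6"]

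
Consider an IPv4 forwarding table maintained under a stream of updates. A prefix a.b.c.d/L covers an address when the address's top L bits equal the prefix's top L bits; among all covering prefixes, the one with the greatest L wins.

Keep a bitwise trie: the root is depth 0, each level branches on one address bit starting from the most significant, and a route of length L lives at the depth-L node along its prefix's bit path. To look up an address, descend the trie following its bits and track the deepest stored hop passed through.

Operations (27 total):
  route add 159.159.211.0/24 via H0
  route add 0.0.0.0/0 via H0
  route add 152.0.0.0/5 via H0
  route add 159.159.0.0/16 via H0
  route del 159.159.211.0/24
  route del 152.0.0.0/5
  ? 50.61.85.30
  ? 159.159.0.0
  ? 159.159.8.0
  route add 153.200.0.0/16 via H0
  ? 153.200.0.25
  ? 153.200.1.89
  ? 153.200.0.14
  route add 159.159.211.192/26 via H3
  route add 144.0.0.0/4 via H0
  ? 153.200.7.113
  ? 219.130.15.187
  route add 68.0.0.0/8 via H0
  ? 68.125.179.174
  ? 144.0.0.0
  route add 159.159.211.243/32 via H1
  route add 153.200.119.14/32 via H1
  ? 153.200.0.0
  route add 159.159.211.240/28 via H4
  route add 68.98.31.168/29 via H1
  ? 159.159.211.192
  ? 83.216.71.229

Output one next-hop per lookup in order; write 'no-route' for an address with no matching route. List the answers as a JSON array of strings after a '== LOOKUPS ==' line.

Trace:
  add 159.159.211.0/24 -> H0 at depth 24
  add 0.0.0.0/0 -> H0 at depth 0
  add 152.0.0.0/5 -> H0 at depth 5
  add 159.159.0.0/16 -> H0 at depth 16
  del 159.159.211.0/24 (clear depth 24)
  del 152.0.0.0/5 (clear depth 5)
  lookup 50.61.85.30: bits ε walk d0:H0 -> H0
  lookup 159.159.0.0: bits 1001111110011111 walk d0:H0→d1:-→d2:-→d3:-→d4:-→d5:-→d6:-→d7:-→d8:-→d9:-→d10:-→d11:-→d12:-→d13:-→d14:-→d15:-→d16:H0 -> H0
  lookup 159.159.8.0: bits 1001111110011111 walk d0:H0→d1:-→d2:-→d3:-→d4:-→d5:-→d6:-→d7:-→d8:-→d9:-→d10:-→d11:-→d12:-→d13:-→d14:-→d15:-→d16:H0 -> H0
  add 153.200.0.0/16 -> H0 at depth 16
  lookup 153.200.0.25: bits 1001100111001000 walk d0:H0→d1:-→d2:-→d3:-→d4:-→d5:-→d6:-→d7:-→d8:-→d9:-→d10:-→d11:-→d12:-→d13:-→d14:-→d15:-→d16:H0 -> H0
  lookup 153.200.1.89: bits 1001100111001000 walk d0:H0→d1:-→d2:-→d3:-→d4:-→d5:-→d6:-→d7:-→d8:-→d9:-→d10:-→d11:-→d12:-→d13:-→d14:-→d15:-→d16:H0 -> H0
  lookup 153.200.0.14: bits 1001100111001000 walk d0:H0→d1:-→d2:-→d3:-→d4:-→d5:-→d6:-→d7:-→d8:-→d9:-→d10:-→d11:-→d12:-→d13:-→d14:-→d15:-→d16:H0 -> H0
  add 159.159.211.192/26 -> H3 at depth 26
  add 144.0.0.0/4 -> H0 at depth 4
  lookup 153.200.7.113: bits 1001100111001000 walk d0:H0→d1:-→d2:-→d3:-→d4:H0→d5:-→d6:-→d7:-→d8:-→d9:-→d10:-→d11:-→d12:-→d13:-→d14:-→d15:-→d16:H0 -> H0
  lookup 219.130.15.187: bits 1 walk d0:H0→d1:- -> H0
  add 68.0.0.0/8 -> H0 at depth 8
  lookup 68.125.179.174: bits 01000100 walk d0:H0→d1:-→d2:-→d3:-→d4:-→d5:-→d6:-→d7:-→d8:H0 -> H0
  lookup 144.0.0.0: bits 1001 walk d0:H0→d1:-→d2:-→d3:-→d4:H0 -> H0
  add 159.159.211.243/32 -> H1 at depth 32
  add 153.200.119.14/32 -> H1 at depth 32
  lookup 153.200.0.0: bits 10011001110010000 walk d0:H0→d1:-→d2:-→d3:-→d4:H0→d5:-→d6:-→d7:-→d8:-→d9:-→d10:-→d11:-→d12:-→d13:-→d14:-→d15:-→d16:H0→d17:- -> H0
  add 159.159.211.240/28 -> H4 at depth 28
  add 68.98.31.168/29 -> H1 at depth 29
  lookup 159.159.211.192: bits 10011111100111111101001111 walk d0:H0→d1:-→d2:-→d3:-→d4:H0→d5:-→d6:-→d7:-→d8:-→d9:-→d10:-→d11:-→d12:-→d13:-→d14:-→d15:-→d16:H0→d17:-→d18:-→d19:-→d20:-→d21:-→d22:-→d23:-→d24:-→d25:-→d26:H3 -> H3
  lookup 83.216.71.229: bits 010 walk d0:H0→d1:-→d2:-→d3:- -> H0

== LOOKUPS ==
["H0","H0","H0","H0","H0","H0","H0","H0","H0","H0","H0","H3","H0"]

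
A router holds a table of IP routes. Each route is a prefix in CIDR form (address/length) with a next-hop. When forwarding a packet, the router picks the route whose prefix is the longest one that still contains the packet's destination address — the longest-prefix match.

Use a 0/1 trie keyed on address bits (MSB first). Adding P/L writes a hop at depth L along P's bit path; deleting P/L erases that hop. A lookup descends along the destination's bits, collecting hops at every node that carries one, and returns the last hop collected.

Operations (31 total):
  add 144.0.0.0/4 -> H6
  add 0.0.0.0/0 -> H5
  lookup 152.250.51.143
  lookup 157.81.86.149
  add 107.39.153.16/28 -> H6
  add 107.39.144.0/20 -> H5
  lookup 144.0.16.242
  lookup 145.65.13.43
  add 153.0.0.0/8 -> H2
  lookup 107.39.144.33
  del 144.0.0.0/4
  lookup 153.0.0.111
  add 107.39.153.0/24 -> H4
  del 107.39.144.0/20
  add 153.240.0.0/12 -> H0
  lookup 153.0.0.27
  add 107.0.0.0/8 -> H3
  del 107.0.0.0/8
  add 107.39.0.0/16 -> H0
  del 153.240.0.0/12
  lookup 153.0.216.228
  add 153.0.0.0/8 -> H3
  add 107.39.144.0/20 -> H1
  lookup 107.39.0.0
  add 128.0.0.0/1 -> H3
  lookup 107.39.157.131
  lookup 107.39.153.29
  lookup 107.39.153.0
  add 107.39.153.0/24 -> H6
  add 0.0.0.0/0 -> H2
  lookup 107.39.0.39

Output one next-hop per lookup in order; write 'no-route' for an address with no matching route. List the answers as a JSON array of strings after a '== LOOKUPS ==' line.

Process each operation:
  add 144.0.0.0/4 -> H6 at depth 4
  add 0.0.0.0/0 -> H5 at depth 0
  ? 152.250.51.143  path d0:H5→d1:-→d2:-→d3:-→d4:H6  best=H6
  ? 157.81.86.149  path d0:H5→d1:-→d2:-→d3:-→d4:H6  best=H6
  add 107.39.153.16/28 -> H6 at depth 28
  add 107.39.144.0/20 -> H5 at depth 20
  ? 144.0.16.242  path d0:H5→d1:-→d2:-→d3:-→d4:H6  best=H6
  ? 145.65.13.43  path d0:H5→d1:-→d2:-→d3:-→d4:H6  best=H6
  add 153.0.0.0/8 -> H2 at depth 8
  ? 107.39.144.33  path d0:H5→d1:-→d2:-→d3:-→d4:-→d5:-→d6:-→d7:-→d8:-→d9:-→d10:-→d11:-→d12:-→d13:-→d14:-→d15:-→d16:-→d17:-→d18:-→d19:-→d20:H5  best=H5
  del 144.0.0.0/4 (clear depth 4)
  ? 153.0.0.111  path d0:H5→d1:-→d2:-→d3:-→d4:-→d5:-→d6:-→d7:-→d8:H2  best=H2
  add 107.39.153.0/24 -> H4 at depth 24
  del 107.39.144.0/20 (clear depth 20)
  add 153.240.0.0/12 -> H0 at depth 12
  ? 153.0.0.27  path d0:H5→d1:-→d2:-→d3:-→d4:-→d5:-→d6:-→d7:-→d8:H2  best=H2
  add 107.0.0.0/8 -> H3 at depth 8
  del 107.0.0.0/8 (clear depth 8)
  add 107.39.0.0/16 -> H0 at depth 16
  del 153.240.0.0/12 (clear depth 12)
  ? 153.0.216.228  path d0:H5→d1:-→d2:-→d3:-→d4:-→d5:-→d6:-→d7:-→d8:H2  best=H2
  add 153.0.0.0/8 -> H3 at depth 8
  add 107.39.144.0/20 -> H1 at depth 20
  ? 107.39.0.0  path d0:H5→d1:-→d2:-→d3:-→d4:-→d5:-→d6:-→d7:-→d8:-→d9:-→d10:-→d11:-→d12:-→d13:-→d14:-→d15:-→d16:H0  best=H0
  add 128.0.0.0/1 -> H3 at depth 1
  ? 107.39.157.131  path d0:H5→d1:-→d2:-→d3:-→d4:-→d5:-→d6:-→d7:-→d8:-→d9:-→d10:-→d11:-→d12:-→d13:-→d14:-→d15:-→d16:H0→d17:-→d18:-→d19:-→d20:H1→d21:-  best=H1
  ? 107.39.153.29  path d0:H5→d1:-→d2:-→d3:-→d4:-→d5:-→d6:-→d7:-→d8:-→d9:-→d10:-→d11:-→d12:-→d13:-→d14:-→d15:-→d16:H0→d17:-→d18:-→d19:-→d20:H1→d21:-→d22:-→d23:-→d24:H4→d25:-→d26:-→d27:-→d28:H6  best=H6
  ? 107.39.153.0  path d0:H5→d1:-→d2:-→d3:-→d4:-→d5:-→d6:-→d7:-→d8:-→d9:-→d10:-→d11:-→d12:-→d13:-→d14:-→d15:-→d16:H0→d17:-→d18:-→d19:-→d20:H1→d21:-→d22:-→d23:-→d24:H4→d25:-→d26:-→d27:-  best=H4
  add 107.39.153.0/24 -> H6 at depth 24
  add 0.0.0.0/0 -> H2 at depth 0
  ? 107.39.0.39  path d0:H2→d1:-→d2:-→d3:-→d4:-→d5:-→d6:-→d7:-→d8:-→d9:-→d10:-→d11:-→d12:-→d13:-→d14:-→d15:-→d16:H0  best=H0

== LOOKUPS ==
["H6","H6","H6","H6","H5","H2","H2","H2","H0","H1","H6","H4","H0"]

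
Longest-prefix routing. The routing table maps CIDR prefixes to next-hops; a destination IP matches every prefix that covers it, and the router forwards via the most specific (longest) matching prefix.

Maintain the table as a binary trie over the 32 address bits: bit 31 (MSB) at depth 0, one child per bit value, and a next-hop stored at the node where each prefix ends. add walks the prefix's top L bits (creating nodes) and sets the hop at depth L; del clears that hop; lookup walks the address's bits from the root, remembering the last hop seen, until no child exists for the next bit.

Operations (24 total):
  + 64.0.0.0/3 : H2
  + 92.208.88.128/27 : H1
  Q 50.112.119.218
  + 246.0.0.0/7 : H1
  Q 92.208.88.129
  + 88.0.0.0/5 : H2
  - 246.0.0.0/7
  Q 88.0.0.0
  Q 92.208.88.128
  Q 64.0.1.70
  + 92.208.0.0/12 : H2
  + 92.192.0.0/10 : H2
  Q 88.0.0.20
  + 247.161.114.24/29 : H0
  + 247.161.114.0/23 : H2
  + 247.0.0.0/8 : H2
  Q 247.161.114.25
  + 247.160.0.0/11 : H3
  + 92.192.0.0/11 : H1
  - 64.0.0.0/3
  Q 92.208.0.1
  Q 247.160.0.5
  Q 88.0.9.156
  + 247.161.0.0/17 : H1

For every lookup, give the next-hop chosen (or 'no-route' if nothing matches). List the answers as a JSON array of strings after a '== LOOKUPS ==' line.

Apply in order:
  add 64.0.0.0/3 -> H2 at depth 3
  add 92.208.88.128/27 -> H1 at depth 27
  ? 50.112.119.218  path d0:-→d1:-  best=no-route
  add 246.0.0.0/7 -> H1 at depth 7
  ? 92.208.88.129  path d0:-→d1:-→d2:-→d3:H2→d4:-→d5:-→d6:-→d7:-→d8:-→d9:-→d10:-→d11:-→d12:-→d13:-→d14:-→d15:-→d16:-→d17:-→d18:-→d19:-→d20:-→d21:-→d22:-→d23:-→d24:-→d25:-→d26:-→d27:H1  best=H1
  add 88.0.0.0/5 -> H2 at depth 5
  - 246.0.0.0/7 clear@7
  ? 88.0.0.0  path d0:-→d1:-→d2:-→d3:H2→d4:-→d5:H2  best=H2
  ? 92.208.88.128  path d0:-→d1:-→d2:-→d3:H2→d4:-→d5:H2→d6:-→d7:-→d8:-→d9:-→d10:-→d11:-→d12:-→d13:-→d14:-→d15:-→d16:-→d17:-→d18:-→d19:-→d20:-→d21:-→d22:-→d23:-→d24:-→d25:-→d26:-→d27:H1  best=H1
  ? 64.0.1.70  path d0:-→d1:-→d2:-→d3:H2  best=H2
  add 92.208.0.0/12 -> H2 at depth 12
  add 92.192.0.0/10 -> H2 at depth 10
  ? 88.0.0.20  path d0:-→d1:-→d2:-→d3:H2→d4:-→d5:H2  best=H2
  add 247.161.114.24/29 -> H0 at depth 29
  add 247.161.114.0/23 -> H2 at depth 23
  add 247.0.0.0/8 -> H2 at depth 8
  ? 247.161.114.25  path d0:-→d1:-→d2:-→d3:-→d4:-→d5:-→d6:-→d7:-→d8:H2→d9:-→d10:-→d11:-→d12:-→d13:-→d14:-→d15:-→d16:-→d17:-→d18:-→d19:-→d20:-→d21:-→d22:-→d23:H2→d24:-→d25:-→d26:-→d27:-→d28:-→d29:H0  best=H0
  add 247.160.0.0/11 -> H3 at depth 11
  add 92.192.0.0/11 -> H1 at depth 11
  - 64.0.0.0/3 clear@3
  ? 92.208.0.1  path d0:-→d1:-→d2:-→d3:-→d4:-→d5:H2→d6:-→d7:-→d8:-→d9:-→d10:H2→d11:H1→d12:H2→d13:-→d14:-→d15:-→d16:-→d17:-  best=H2
  ? 247.160.0.5  path d0:-→d1:-→d2:-→d3:-→d4:-→d5:-→d6:-→d7:-→d8:H2→d9:-→d10:-→d11:H3→d12:-→d13:-→d14:-→d15:-  best=H3
  ? 88.0.9.156  path d0:-→d1:-→d2:-→d3:-→d4:-→d5:H2  best=H2
  add 247.161.0.0/17 -> H1 at depth 17

== LOOKUPS ==
["no-route","H1","H2","H1","H2","H2","H0","H2","H3","H2"]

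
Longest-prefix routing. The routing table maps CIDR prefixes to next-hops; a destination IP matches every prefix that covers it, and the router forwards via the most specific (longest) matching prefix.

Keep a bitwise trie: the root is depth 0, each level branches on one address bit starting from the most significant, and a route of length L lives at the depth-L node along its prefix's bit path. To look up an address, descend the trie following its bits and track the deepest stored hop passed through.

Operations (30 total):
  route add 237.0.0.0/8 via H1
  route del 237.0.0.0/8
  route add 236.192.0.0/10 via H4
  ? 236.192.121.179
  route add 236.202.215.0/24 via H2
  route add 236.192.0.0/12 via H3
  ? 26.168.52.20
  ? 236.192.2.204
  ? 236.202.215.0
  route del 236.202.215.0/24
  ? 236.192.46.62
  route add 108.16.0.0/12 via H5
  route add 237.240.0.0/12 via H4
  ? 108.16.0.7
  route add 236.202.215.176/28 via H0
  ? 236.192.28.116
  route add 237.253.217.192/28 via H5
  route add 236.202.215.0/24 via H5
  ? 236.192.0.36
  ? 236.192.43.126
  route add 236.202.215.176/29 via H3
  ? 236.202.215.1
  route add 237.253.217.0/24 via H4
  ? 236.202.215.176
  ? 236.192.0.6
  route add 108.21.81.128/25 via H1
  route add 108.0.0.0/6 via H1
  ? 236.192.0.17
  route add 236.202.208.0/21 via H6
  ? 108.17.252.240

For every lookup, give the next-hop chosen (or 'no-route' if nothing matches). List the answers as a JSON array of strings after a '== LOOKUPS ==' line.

Apply in order:
  add 237.0.0.0/8 -> H1 at depth 8
  del 237.0.0.0/8 (clear depth 8)
  add 236.192.0.0/10 -> H4 at depth 10
  Q 236.192.121.179: descend 1110110011 ; hops seen [H4] ; pick H4
  add 236.202.215.0/24 -> H2 at depth 24
  add 236.192.0.0/12 -> H3 at depth 12
  Q 26.168.52.20: descend ε ; hops seen [∅] ; pick no-route
  Q 236.192.2.204: descend 111011001100 ; hops seen [H4,H3] ; pick H3
  Q 236.202.215.0: descend 111011001100101011010111 ; hops seen [H4,H3,H2] ; pick H2
  del 236.202.215.0/24 (clear depth 24)
  Q 236.192.46.62: descend 111011001100 ; hops seen [H4,H3] ; pick H3
  add 108.16.0.0/12 -> H5 at depth 12
  add 237.240.0.0/12 -> H4 at depth 12
  Q 108.16.0.7: descend 011011000001 ; hops seen [H5] ; pick H5
  add 236.202.215.176/28 -> H0 at depth 28
  Q 236.192.28.116: descend 111011001100 ; hops seen [H4,H3] ; pick H3
  add 237.253.217.192/28 -> H5 at depth 28
  add 236.202.215.0/24 -> H5 at depth 24
  Q 236.192.0.36: descend 111011001100 ; hops seen [H4,H3] ; pick H3
  Q 236.192.43.126: descend 111011001100 ; hops seen [H4,H3] ; pick H3
  add 236.202.215.176/29 -> H3 at depth 29
  Q 236.202.215.1: descend 111011001100101011010111 ; hops seen [H4,H3,H5] ; pick H5
  add 237.253.217.0/24 -> H4 at depth 24
  Q 236.202.215.176: descend 11101100110010101101011110110 ; hops seen [H4,H3,H5,H0,H3] ; pick H3
  Q 236.192.0.6: descend 111011001100 ; hops seen [H4,H3] ; pick H3
  add 108.21.81.128/25 -> H1 at depth 25
  add 108.0.0.0/6 -> H1 at depth 6
  Q 236.192.0.17: descend 111011001100 ; hops seen [H4,H3] ; pick H3
  add 236.202.208.0/21 -> H6 at depth 21
  Q 108.17.252.240: descend 0110110000010 ; hops seen [H1,H5] ; pick H5

== LOOKUPS ==
["H4","no-route","H3","H2","H3","H5","H3","H3","H3","H5","H3","H3","H3","H5"]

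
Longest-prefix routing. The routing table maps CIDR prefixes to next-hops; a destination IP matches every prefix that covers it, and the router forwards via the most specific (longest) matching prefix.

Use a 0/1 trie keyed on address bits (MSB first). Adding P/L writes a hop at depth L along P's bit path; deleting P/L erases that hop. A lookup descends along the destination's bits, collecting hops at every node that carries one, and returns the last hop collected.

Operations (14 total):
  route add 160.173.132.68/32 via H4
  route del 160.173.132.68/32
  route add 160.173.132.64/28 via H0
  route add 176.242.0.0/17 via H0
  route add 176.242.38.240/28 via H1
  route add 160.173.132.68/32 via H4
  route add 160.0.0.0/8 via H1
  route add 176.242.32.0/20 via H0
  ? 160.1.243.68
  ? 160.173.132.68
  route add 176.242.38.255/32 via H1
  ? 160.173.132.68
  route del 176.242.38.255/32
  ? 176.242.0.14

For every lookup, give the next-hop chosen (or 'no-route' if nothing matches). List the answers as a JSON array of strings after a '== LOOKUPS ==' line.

Apply in order:
  + 160.173.132.68/32 (H4) depth=32
  - 160.173.132.68/32 clear@32
  + 160.173.132.64/28 (H0) depth=28
  + 176.242.0.0/17 (H0) depth=17
  + 176.242.38.240/28 (H1) depth=28
  + 160.173.132.68/32 (H4) depth=32
  + 160.0.0.0/8 (H1) depth=8
  + 176.242.32.0/20 (H0) depth=20
  Q 160.1.243.68: descend 10100000 ; hops seen [H1] ; pick H1
  Q 160.173.132.68: descend 10100000101011011000010001000100 ; hops seen [H1,H0,H4] ; pick H4
  + 176.242.38.255/32 (H1) depth=32
  Q 160.173.132.68: descend 10100000101011011000010001000100 ; hops seen [H1,H0,H4] ; pick H4
  - 176.242.38.255/32 clear@32
  Q 176.242.0.14: descend 101100001111001000 ; hops seen [H0] ; pick H0

== LOOKUPS ==
["H1","H4","H4","H0"]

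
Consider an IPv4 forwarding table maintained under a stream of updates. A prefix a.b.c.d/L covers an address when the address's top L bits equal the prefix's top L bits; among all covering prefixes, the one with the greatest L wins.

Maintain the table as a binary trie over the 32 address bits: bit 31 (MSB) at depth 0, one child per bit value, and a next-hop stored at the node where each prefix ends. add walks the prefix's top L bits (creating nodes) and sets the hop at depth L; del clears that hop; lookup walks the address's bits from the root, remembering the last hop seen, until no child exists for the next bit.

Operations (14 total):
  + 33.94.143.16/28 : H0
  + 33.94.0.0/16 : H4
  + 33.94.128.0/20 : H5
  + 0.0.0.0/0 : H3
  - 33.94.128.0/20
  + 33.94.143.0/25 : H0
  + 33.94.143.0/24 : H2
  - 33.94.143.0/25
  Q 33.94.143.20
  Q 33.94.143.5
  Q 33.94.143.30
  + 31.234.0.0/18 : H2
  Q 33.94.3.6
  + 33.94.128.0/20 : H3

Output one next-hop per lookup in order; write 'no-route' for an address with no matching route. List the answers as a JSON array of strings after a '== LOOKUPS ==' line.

Apply in order:
  add 33.94.143.16/28 -> H0 at depth 28
  add 33.94.0.0/16 -> H4 at depth 16
  add 33.94.128.0/20 -> H5 at depth 20
  add 0.0.0.0/0 -> H3 at depth 0
  del 33.94.128.0/20 (clear depth 20)
  add 33.94.143.0/25 -> H0 at depth 25
  add 33.94.143.0/24 -> H2 at depth 24
  del 33.94.143.0/25 (clear depth 25)
  lookup 33.94.143.20: bits 0010000101011110100011110001 walk d0:H3→d1:-→d2:-→d3:-→d4:-→d5:-→d6:-→d7:-→d8:-→d9:-→d10:-→d11:-→d12:-→d13:-→d14:-→d15:-→d16:H4→d17:-→d18:-→d19:-→d20:-→d21:-→d22:-→d23:-→d24:H2→d25:-→d26:-→d27:-→d28:H0 -> H0
  lookup 33.94.143.5: bits 001000010101111010001111000 walk d0:H3→d1:-→d2:-→d3:-→d4:-→d5:-→d6:-→d7:-→d8:-→d9:-→d10:-→d11:-→d12:-→d13:-→d14:-→d15:-→d16:H4→d17:-→d18:-→d19:-→d20:-→d21:-→d22:-→d23:-→d24:H2→d25:-→d26:-→d27:- -> H2
  lookup 33.94.143.30: bits 0010000101011110100011110001 walk d0:H3→d1:-→d2:-→d3:-→d4:-→d5:-→d6:-→d7:-→d8:-→d9:-→d10:-→d11:-→d12:-→d13:-→d14:-→d15:-→d16:H4→d17:-→d18:-→d19:-→d20:-→d21:-→d22:-→d23:-→d24:H2→d25:-→d26:-→d27:-→d28:H0 -> H0
  add 31.234.0.0/18 -> H2 at depth 18
  lookup 33.94.3.6: bits 0010000101011110 walk d0:H3→d1:-→d2:-→d3:-→d4:-→d5:-→d6:-→d7:-→d8:-→d9:-→d10:-→d11:-→d12:-→d13:-→d14:-→d15:-→d16:H4 -> H4
  add 33.94.128.0/20 -> H3 at depth 20

== LOOKUPS ==
["H0","H2","H0","H4"]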